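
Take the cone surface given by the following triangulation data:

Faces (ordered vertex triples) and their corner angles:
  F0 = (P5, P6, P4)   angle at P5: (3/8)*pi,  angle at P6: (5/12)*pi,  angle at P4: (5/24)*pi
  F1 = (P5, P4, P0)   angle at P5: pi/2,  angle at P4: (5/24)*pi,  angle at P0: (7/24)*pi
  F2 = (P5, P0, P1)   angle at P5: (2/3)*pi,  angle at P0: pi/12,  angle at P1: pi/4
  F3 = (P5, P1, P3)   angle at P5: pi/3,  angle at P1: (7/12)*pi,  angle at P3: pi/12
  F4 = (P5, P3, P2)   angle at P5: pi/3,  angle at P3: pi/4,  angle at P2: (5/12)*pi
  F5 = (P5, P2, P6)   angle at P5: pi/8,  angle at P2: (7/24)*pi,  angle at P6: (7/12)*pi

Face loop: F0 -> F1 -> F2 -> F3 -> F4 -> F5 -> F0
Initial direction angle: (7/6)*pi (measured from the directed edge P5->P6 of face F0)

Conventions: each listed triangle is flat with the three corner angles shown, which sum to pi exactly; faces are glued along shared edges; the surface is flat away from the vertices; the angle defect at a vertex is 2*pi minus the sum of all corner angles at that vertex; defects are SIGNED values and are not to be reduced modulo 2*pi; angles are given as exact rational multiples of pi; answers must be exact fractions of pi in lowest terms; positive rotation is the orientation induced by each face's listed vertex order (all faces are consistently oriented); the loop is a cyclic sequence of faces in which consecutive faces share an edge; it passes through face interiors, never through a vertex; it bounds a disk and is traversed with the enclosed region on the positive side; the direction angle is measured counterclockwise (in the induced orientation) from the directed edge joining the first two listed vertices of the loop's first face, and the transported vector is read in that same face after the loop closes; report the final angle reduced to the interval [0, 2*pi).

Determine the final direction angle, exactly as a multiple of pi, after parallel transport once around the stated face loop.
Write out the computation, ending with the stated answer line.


enclosed vertex P5: corner angles sum to (7/3)*pi, defect = 2*pi - (7/3)*pi = -pi/3
holonomy = initial angle + sum of enclosed defects (mod 2*pi), positive in the induced orientation
final angle = (7/6)*pi - pi/3 = (5/6)*pi (mod 2*pi)

Answer: final direction angle = (5/6)*pi


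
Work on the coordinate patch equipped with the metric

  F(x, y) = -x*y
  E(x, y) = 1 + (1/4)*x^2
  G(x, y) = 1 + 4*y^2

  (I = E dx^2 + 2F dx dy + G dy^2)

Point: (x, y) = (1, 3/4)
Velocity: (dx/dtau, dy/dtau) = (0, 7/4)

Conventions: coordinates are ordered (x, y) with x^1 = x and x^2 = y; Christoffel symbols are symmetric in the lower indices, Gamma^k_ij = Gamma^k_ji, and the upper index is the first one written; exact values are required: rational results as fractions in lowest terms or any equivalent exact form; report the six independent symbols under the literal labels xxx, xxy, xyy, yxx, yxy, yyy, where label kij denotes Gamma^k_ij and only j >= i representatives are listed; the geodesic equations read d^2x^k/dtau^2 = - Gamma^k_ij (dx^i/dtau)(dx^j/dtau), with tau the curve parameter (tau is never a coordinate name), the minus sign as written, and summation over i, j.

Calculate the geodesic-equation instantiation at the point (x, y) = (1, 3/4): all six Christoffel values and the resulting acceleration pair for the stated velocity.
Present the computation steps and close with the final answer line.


E = 5/4, F = -3/4, G = 13/4 at the point
E_x = 1/2, E_y = 0, F_x = -3/4, F_y = -1, G_x = 0, G_y = 6
EG - F^2 = 7/2;  g^inv = (2/7) * [[13/4, 3/4], [3/4, 5/4]]
first-kind symbols [ij,l] = (1/2)(d_i g_jl + d_j g_il - d_l g_ij): [xx,x] = E_x/2 = 1/4, [xx,y] = F_x - E_y/2 = -3/4, [xy,x] = E_y/2 = 0, [xy,y] = G_x/2 = 0, [yy,x] = F_y - G_x/2 = -1, [yy,y] = G_y/2 = 3
Gamma^x_ij = (G*[ij,x] - F*[ij,y])/(EG - F^2), Gamma^y_ij = (E*[ij,y] - F*[ij,x])/(EG - F^2)
Gamma_xxx = 1/14, Gamma_xxy = 0, Gamma_xyy = -2/7, Gamma_yxx = -3/14, Gamma_yxy = 0, Gamma_yyy = 6/7
d^2x/dtau^2 = -(Gamma_xxx*(0)^2 + 2*Gamma_xxy*(0)*(7/4) + Gamma_xyy*(7/4)^2) = 7/8
d^2y/dtau^2 = -(Gamma_yxx*(0)^2 + 2*Gamma_yxy*(0)*(7/4) + Gamma_yyy*(7/4)^2) = -21/8

Answer: Gamma_xxx = 1/14, Gamma_xxy = 0, Gamma_xyy = -2/7, Gamma_yxx = -3/14, Gamma_yxy = 0, Gamma_yyy = 6/7; accelerations (d^2x/dtau^2, d^2y/dtau^2) = (7/8, -21/8)


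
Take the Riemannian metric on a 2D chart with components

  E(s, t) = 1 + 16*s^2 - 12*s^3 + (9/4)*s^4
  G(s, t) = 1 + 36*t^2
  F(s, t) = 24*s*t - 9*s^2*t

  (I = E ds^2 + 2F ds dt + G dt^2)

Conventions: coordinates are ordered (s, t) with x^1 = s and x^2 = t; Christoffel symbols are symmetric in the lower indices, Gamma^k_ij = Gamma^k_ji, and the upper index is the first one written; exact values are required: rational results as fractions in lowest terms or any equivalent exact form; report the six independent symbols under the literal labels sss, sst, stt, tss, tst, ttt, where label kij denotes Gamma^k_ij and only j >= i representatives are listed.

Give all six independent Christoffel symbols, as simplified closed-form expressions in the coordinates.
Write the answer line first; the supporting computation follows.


Answer: Gamma_sss = (18*s^3 - 72*s^2 + 64*s)/(9*s^4 - 48*s^3 + 64*s^2 + 144*t^2 + 4), Gamma_sst = 0, Gamma_stt = (-36*s^2 + 96*s)/(9*s^4 - 48*s^3 + 64*s^2 + 144*t^2 + 4), Gamma_tss = (-72*s*t + 96*t)/(9*s^4 - 48*s^3 + 64*s^2 + 144*t^2 + 4), Gamma_tst = 0, Gamma_ttt = 144*t/(9*s^4 - 48*s^3 + 64*s^2 + 144*t^2 + 4)

E = 1 + 16*s^2 - 12*s^3 + (9/4)*s^4; F = 24*s*t - 9*s^2*t; G = 1 + 36*t^2
Gamma^k_ij = (1/2) g^{kl} (d_i g_jl + d_j g_il - d_l g_ij), with g^inv = (1/(EG-F^2)) [[G, -F], [-F, E]]
first partials: E_s = 32*s - 36*s^2 + 9*s^3, E_t = 0, F_s = 24*t - 18*s*t, F_t = 24*s - 9*s^2, G_s = 0, G_t = 72*t
D = EG - F^2 = 1 + 36*t^2 + 16*s^2 - 12*s^3 + (9/4)*s^4
expanded: Gamma^s_ss = (G E_s - 2F F_s + F E_t)/(2D), Gamma^s_st = (G E_t - F G_s)/(2D), Gamma^s_tt = (2G F_t - G G_s - F G_t)/(2D), Gamma^t_ss = (2E F_s - E E_t - F E_s)/(2D), Gamma^t_st = (E G_s - F E_t)/(2D), Gamma^t_tt = (E G_t - 2F F_t + F G_s)/(2D); substitute and cancel common factors


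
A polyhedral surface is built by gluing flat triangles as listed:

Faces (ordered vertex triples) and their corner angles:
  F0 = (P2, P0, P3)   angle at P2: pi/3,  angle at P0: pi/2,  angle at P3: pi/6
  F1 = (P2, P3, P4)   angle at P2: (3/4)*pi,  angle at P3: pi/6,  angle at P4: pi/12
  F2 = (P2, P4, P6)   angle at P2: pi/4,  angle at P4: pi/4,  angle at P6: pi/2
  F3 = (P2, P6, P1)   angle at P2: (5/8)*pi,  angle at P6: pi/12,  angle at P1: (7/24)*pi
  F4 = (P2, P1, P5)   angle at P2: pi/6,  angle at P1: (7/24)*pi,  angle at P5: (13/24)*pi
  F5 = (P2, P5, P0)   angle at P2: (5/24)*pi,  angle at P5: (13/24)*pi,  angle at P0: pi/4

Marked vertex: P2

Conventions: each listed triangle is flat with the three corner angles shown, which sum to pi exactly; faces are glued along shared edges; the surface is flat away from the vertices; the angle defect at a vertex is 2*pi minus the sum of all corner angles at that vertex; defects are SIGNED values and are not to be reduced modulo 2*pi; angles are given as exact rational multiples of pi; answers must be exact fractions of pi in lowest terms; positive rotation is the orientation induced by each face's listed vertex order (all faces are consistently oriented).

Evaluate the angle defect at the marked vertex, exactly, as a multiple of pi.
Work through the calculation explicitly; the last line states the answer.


Sum of corner angles at P2: (7/3)*pi
defect = 2*pi - (7/3)*pi

Answer: defect(P2) = -pi/3


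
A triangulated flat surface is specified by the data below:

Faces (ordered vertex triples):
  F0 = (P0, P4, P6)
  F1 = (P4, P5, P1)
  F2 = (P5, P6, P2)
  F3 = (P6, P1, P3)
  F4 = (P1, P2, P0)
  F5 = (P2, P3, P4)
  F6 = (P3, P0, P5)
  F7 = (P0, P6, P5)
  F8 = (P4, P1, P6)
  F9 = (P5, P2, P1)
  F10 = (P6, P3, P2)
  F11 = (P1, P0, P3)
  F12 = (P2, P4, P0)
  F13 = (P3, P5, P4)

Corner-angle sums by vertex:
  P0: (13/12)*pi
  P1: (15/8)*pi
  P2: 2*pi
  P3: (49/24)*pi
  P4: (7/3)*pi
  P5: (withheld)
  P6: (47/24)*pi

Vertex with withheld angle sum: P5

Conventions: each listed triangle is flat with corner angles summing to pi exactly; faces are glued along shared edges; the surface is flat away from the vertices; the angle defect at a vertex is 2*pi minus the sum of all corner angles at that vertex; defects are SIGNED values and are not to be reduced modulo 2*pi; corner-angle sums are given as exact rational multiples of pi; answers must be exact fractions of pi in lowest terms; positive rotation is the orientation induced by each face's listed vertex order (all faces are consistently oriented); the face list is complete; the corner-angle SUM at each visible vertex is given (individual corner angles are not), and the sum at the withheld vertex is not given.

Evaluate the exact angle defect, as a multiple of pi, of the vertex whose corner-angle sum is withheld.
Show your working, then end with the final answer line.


V = 7, E = 21, F = 14; chi = V - E + F = 0
Gauss-Bonnet: total defect = 2*pi*chi = 0; visible defects sum to (17/24)*pi

Answer: defect(P5) = (-17/24)*pi


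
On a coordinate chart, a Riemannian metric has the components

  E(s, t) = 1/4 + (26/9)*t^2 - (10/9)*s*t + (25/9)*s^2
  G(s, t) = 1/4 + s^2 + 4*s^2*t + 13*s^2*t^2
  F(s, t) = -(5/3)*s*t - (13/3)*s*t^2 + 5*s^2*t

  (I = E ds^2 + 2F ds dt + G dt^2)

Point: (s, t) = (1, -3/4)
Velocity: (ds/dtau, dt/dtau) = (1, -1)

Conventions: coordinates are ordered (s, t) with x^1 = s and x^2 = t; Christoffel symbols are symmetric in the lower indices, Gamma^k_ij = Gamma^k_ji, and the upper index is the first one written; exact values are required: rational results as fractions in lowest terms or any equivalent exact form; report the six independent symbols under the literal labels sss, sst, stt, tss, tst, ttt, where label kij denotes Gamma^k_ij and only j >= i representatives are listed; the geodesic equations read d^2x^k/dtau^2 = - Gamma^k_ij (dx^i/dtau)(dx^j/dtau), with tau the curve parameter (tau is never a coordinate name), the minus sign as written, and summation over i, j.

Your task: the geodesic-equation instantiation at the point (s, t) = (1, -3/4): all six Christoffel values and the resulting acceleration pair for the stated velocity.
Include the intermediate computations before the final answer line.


E = 395/72, F = -79/16, G = 89/16 at the point
E_s = 115/18, E_t = -49/9, F_s = -139/16, F_t = 59/6, G_s = 85/8, G_t = -31/2
EG - F^2 = 14141/2304;  g^inv = (2304/14141) * [[89/16, 79/16], [79/16, 395/72]]
first-kind symbols [ij,l] = (1/2)(d_i g_jl + d_j g_il - d_l g_ij): [ss,s] = E_s/2 = 115/36, [ss,t] = F_s - E_t/2 = -859/144, [st,s] = E_t/2 = -49/18, [st,t] = G_s/2 = 85/16, [tt,s] = F_t - G_s/2 = 217/48, [tt,t] = G_t/2 = -31/4
Gamma^s_ij = (G*[ij,s] - F*[ij,t])/(EG - F^2), Gamma^t_ij = (E*[ij,t] - F*[ij,s])/(EG - F^2)
Gamma_sss = -26921/14141, Gamma_sst = 25547/14141, Gamma_stt = -30225/14141, Gamma_tss = -4450/1611, Gamma_tst = 458/179, Gamma_ttt = -589/179
d^2s/dtau^2 = -(Gamma_sss*(1)^2 + 2*Gamma_sst*(1)*(-1) + Gamma_stt*(-1)^2) = 108240/14141
d^2t/dtau^2 = -(Gamma_tss*(1)^2 + 2*Gamma_tst*(1)*(-1) + Gamma_ttt*(-1)^2) = 17995/1611

Answer: Gamma_sss = -26921/14141, Gamma_sst = 25547/14141, Gamma_stt = -30225/14141, Gamma_tss = -4450/1611, Gamma_tst = 458/179, Gamma_ttt = -589/179; accelerations (d^2s/dtau^2, d^2t/dtau^2) = (108240/14141, 17995/1611)


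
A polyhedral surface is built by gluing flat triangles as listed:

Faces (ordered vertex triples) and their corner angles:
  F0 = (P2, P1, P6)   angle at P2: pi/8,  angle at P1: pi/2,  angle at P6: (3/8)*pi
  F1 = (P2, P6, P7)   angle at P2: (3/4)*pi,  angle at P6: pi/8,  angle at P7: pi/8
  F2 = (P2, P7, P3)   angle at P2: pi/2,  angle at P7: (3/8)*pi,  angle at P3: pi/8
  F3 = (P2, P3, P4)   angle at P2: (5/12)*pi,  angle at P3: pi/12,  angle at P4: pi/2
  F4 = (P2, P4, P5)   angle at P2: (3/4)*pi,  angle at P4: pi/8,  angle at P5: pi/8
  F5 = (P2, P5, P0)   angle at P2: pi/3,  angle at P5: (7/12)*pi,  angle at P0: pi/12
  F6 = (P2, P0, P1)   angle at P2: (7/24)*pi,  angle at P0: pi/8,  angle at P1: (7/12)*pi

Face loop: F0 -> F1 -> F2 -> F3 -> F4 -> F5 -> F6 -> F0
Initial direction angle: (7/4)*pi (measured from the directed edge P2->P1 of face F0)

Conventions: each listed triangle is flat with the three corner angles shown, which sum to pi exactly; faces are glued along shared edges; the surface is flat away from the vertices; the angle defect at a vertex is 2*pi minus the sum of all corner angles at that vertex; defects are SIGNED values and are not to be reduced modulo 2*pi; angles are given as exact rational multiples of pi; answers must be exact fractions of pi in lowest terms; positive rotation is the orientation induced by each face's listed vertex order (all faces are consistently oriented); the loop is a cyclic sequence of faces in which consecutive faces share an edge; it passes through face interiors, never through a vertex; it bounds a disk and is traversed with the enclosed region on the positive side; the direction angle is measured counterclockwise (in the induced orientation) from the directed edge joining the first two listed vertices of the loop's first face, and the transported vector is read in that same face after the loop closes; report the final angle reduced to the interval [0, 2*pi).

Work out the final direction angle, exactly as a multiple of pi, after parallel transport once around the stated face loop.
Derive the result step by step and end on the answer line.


enclosed vertex P2: corner angles sum to (19/6)*pi, defect = 2*pi - (19/6)*pi = (-7/6)*pi
the final direction is the initial angle plus the enclosed defects, taken mod 2*pi in the induced orientation
final angle = (7/4)*pi - (7/6)*pi = (7/12)*pi (mod 2*pi)

Answer: final direction angle = (7/12)*pi


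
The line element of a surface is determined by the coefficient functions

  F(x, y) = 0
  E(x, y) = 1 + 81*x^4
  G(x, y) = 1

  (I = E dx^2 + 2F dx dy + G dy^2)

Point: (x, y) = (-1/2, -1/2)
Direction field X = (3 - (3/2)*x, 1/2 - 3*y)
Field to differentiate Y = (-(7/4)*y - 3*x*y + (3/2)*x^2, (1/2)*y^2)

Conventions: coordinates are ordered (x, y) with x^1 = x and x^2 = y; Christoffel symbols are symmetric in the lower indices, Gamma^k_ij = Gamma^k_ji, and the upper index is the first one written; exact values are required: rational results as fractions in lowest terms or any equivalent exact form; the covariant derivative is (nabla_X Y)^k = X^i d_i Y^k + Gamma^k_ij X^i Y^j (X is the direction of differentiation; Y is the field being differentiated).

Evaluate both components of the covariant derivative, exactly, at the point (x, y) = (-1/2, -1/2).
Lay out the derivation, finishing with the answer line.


E = 97/16, F = 0, G = 1 at the point
E_x = -81/2, E_y = 0, F_x = 0, F_y = 0, G_x = 0, G_y = 0
EG - F^2 = 97/16;  g^inv = (16/97) * [[1, 0], [0, 97/16]]
first-kind symbols [ij,l] = (1/2)(d_i g_jl + d_j g_il - d_l g_ij): [xx,x] = E_x/2 = -81/4, [xx,y] = F_x - E_y/2 = 0, [xy,x] = E_y/2 = 0, [xy,y] = G_x/2 = 0, [yy,x] = F_y - G_x/2 = 0, [yy,y] = G_y/2 = 0
Gamma^x_ij = (G*[ij,x] - F*[ij,y])/(EG - F^2), Gamma^y_ij = (E*[ij,y] - F*[ij,x])/(EG - F^2)
Gamma_xxx = -324/97, Gamma_xxy = 0, Gamma_xyy = 0, Gamma_yxx = 0, Gamma_yxy = 0, Gamma_yyy = 0
X = (15/4, 2), Y = (1/2, 1/8) at the point

Answer: (nabla_X Y)^x = -656/97, (nabla_X Y)^y = -1


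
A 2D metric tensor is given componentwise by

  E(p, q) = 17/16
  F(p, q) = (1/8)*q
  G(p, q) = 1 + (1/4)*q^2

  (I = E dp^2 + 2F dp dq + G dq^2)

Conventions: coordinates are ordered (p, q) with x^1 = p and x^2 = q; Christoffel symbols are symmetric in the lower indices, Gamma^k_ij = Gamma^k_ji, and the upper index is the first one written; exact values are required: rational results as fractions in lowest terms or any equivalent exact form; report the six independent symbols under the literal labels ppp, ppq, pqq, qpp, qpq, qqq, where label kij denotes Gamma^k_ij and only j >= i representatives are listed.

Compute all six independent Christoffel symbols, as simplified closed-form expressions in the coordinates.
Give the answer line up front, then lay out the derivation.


Answer: Gamma_ppp = 0, Gamma_ppq = 0, Gamma_pqq = 2/(4*q^2 + 17), Gamma_qpp = 0, Gamma_qpq = 0, Gamma_qqq = 4*q/(4*q^2 + 17)

E = 17/16; F = (1/8)*q; G = 1 + (1/4)*q^2
Gamma^k_ij = (1/2) g^{kl} (d_i g_jl + d_j g_il - d_l g_ij), with g^inv = (1/(EG-F^2)) [[G, -F], [-F, E]]
first partials: E_p = 0, E_q = 0, F_p = 0, F_q = 1/8, G_p = 0, G_q = (1/2)*q
D = EG - F^2 = 17/16 + (1/4)*q^2
expanded: Gamma^p_pp = (G E_p - 2F F_p + F E_q)/(2D), Gamma^p_pq = (G E_q - F G_p)/(2D), Gamma^p_qq = (2G F_q - G G_p - F G_q)/(2D), Gamma^q_pp = (2E F_p - E E_q - F E_p)/(2D), Gamma^q_pq = (E G_p - F E_q)/(2D), Gamma^q_qq = (E G_q - 2F F_q + F G_p)/(2D); substitute and cancel common factors


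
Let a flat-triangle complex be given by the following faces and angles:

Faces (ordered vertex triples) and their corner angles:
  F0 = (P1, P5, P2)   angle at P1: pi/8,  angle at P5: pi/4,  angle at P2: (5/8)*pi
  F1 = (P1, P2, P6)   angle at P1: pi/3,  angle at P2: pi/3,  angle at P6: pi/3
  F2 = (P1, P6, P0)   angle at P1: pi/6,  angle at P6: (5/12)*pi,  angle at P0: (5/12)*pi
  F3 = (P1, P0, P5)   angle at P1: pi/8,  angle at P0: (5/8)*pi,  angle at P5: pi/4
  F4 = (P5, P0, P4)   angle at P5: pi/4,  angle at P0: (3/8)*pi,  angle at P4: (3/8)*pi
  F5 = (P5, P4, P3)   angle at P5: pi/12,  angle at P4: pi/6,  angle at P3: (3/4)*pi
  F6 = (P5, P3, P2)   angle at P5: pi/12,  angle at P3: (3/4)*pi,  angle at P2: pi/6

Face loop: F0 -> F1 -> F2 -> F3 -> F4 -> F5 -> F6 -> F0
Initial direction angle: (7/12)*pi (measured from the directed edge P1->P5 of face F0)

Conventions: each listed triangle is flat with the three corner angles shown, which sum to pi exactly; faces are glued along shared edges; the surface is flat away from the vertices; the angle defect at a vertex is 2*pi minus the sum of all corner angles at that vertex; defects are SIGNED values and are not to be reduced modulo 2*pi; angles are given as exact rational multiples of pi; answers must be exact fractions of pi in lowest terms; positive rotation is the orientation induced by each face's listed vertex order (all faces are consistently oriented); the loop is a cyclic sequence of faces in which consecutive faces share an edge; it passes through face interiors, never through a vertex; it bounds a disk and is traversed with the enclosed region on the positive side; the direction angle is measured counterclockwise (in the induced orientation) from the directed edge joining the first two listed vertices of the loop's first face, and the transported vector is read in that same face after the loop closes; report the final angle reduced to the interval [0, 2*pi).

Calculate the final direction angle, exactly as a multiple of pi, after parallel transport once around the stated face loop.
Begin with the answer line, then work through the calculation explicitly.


Answer: final direction angle = (11/12)*pi

enclosed vertex P1: corner angles sum to (3/4)*pi, defect = 2*pi - (3/4)*pi = (5/4)*pi
enclosed vertex P5: corner angles sum to (11/12)*pi, defect = 2*pi - (11/12)*pi = (13/12)*pi
by Gauss-Bonnet the loop rotates the vector by the enclosed defect sum (positive orientation, mod 2*pi)
final angle = (7/12)*pi + (7/3)*pi = (11/12)*pi (mod 2*pi)


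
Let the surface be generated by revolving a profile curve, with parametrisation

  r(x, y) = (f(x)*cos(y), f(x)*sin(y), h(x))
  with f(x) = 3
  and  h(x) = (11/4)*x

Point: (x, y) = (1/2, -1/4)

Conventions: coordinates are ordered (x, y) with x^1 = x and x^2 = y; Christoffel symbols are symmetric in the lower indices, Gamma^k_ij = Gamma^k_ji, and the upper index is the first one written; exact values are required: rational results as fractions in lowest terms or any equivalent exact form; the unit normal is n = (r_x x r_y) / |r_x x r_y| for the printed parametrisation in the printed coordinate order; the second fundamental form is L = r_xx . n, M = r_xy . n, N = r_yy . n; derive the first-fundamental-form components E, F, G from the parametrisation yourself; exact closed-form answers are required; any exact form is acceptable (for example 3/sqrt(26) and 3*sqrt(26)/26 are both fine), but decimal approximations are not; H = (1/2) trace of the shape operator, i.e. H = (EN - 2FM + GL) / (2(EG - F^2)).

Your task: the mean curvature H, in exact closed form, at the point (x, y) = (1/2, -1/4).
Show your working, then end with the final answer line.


f = 3, f' = 0, f'' = 0, h' = 11/4, h'' = 0
E = 121/16, F = 0, G = 9; answer radicand W^2 = 121/16
unnormalised second-form numerators: l = 0, m = 0, n = 33/4; L = l/sqrt(121/16), and similarly M = m/sqrt(W^2), N = n/sqrt(W^2)
H = (E*n - 2*F*m + G*l) / (2*(EG - F^2)*sqrt(W^2)); E*n - 2*F*m + G*l = 3993/64, EG - F^2 = 1089/16, so H = (11/24)/sqrt(121/16)

Answer: H = 1/6


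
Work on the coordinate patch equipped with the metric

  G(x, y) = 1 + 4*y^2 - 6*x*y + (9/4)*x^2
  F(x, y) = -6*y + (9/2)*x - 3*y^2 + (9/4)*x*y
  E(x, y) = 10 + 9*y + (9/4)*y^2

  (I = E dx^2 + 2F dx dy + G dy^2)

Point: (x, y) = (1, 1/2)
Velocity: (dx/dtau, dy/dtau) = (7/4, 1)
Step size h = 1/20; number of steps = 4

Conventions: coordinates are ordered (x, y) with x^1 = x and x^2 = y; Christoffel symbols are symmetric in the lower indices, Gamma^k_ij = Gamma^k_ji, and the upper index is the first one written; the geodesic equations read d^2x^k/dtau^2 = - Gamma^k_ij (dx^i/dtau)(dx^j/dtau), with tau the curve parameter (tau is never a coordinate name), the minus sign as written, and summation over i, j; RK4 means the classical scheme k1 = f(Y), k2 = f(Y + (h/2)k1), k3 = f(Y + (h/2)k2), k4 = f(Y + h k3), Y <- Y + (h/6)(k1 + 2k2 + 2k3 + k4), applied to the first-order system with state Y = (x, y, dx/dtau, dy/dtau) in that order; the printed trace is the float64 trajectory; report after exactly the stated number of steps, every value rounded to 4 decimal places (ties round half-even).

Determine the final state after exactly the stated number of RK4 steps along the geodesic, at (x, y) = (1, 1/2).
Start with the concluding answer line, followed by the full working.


Answer: x = 1.3352, y = 0.6979, dx/dtau = 1.6073, dy/dtau = 0.9797

f(Y) = (dx/dtau, dy/dtau, -Gamma^x_ij Y'^i Y'^j, -Gamma^y_ij Y'^i Y'^j) with the Gammas evaluated at the stage position; h = 0.050000; intermediate values shown to 6 dp
step 0: x = 1.0000, y = 0.5000, dx/dtau = 1.7500, dy/dtau = 1.0000
step 1:
  k1: at (x, y) = (1.000000, 0.500000), (dx/dtau, dy/dtau) = (1.750000, 1.000000); Gamma_xxx = 0.000000, Gamma_xxy = 0.367347, Gamma_xyy = -0.489796, Gamma_yxx = 0.000000, Gamma_yxy = 0.048980, Gamma_yyy = -0.065306; k1 = (1.750000, 1.000000, -0.795918, -0.106122)
  k2: at (x, y) = (1.043750, 0.525000), (dx/dtau, dy/dtau) = (1.730102, 0.997347); Gamma_xxx = 0.000000, Gamma_xxy = 0.363925, Gamma_xyy = -0.485234, Gamma_yxx = 0.000000, Gamma_yxy = 0.049544, Gamma_yyy = -0.066059; k2 = (1.730102, 0.997347, -0.773253, -0.105270)
  k3: at (x, y) = (1.043253, 0.524934), (dx/dtau, dy/dtau) = (1.730669, 0.997368); Gamma_xxx = 0.000000, Gamma_xxy = 0.363948, Gamma_xyy = -0.485264, Gamma_yxx = 0.000000, Gamma_yxy = 0.049490, Gamma_yyy = -0.065986; k3 = (1.730669, 0.997368, -0.773719, -0.105210)
  k4: at (x, y) = (1.086533, 0.549868), (dx/dtau, dy/dtau) = (1.711314, 0.994739); Gamma_xxx = 0.000000, Gamma_xxy = 0.360602, Gamma_xyy = -0.480802, Gamma_yxx = 0.000000, Gamma_yxy = 0.049974, Gamma_yyy = -0.066632; k4 = (1.711314, 0.994739, -0.751956, -0.104210)
  Y <- Y + (h/6)(k1 + 2k2 + 2k3 + k4): x = 1.0865, y = 0.5499, dx/dtau = 1.7113, dy/dtau = 0.9947
step 2:
  k1: at (x, y) = (1.086524, 0.549868), (dx/dtau, dy/dtau) = (1.711318, 0.994739); Gamma_xxx = 0.000000, Gamma_xxy = 0.360602, Gamma_xyy = -0.480803, Gamma_yxx = 0.000000, Gamma_yxy = 0.049973, Gamma_yyy = -0.066631; k1 = (1.711318, 0.994739, -0.751960, -0.104208)
  k2: at (x, y) = (1.129307, 0.574737), (dx/dtau, dy/dtau) = (1.692519, 0.992134); Gamma_xxx = 0.000000, Gamma_xxy = 0.357331, Gamma_xyy = -0.476441, Gamma_yxx = 0.000000, Gamma_yxy = 0.050377, Gamma_yyy = -0.067170; k2 = (1.692519, 0.992134, -0.731088, -0.103070)
  k3: at (x, y) = (1.128837, 0.574671), (dx/dtau, dy/dtau) = (1.693041, 0.992162); Gamma_xxx = 0.000000, Gamma_xxy = 0.357352, Gamma_xyy = -0.476469, Gamma_yxx = 0.000000, Gamma_yxy = 0.050328, Gamma_yyy = -0.067104; k3 = (1.693041, 0.992162, -0.731510, -0.103023)
  k4: at (x, y) = (1.171176, 0.599476), (dx/dtau, dy/dtau) = (1.674743, 0.989588); Gamma_xxx = 0.000000, Gamma_xxy = 0.354152, Gamma_xyy = -0.472202, Gamma_yxx = 0.000000, Gamma_yxy = 0.050664, Gamma_yyy = -0.067552; k4 = (1.674743, 0.989588, -0.711454, -0.101779)
  Y <- Y + (h/6)(k1 + 2k2 + 2k3 + k4): x = 1.1712, y = 0.5995, dx/dtau = 1.6747, dy/dtau = 0.9896
step 3:
  k1: at (x, y) = (1.171167, 0.599476), (dx/dtau, dy/dtau) = (1.674746, 0.989588); Gamma_xxx = 0.000000, Gamma_xxy = 0.354152, Gamma_xyy = -0.472202, Gamma_yxx = 0.000000, Gamma_yxy = 0.050663, Gamma_yyy = -0.067551; k1 = (1.674746, 0.989588, -0.711458, -0.101777)
  k2: at (x, y) = (1.213036, 0.624215), (dx/dtau, dy/dtau) = (1.656960, 0.987043); Gamma_xxx = 0.000000, Gamma_xxy = 0.351022, Gamma_xyy = -0.468030, Gamma_yxx = 0.000000, Gamma_yxy = 0.050930, Gamma_yyy = -0.067907; k2 = (1.656960, 0.987043, -0.692208, -0.100433)
  k3: at (x, y) = (1.212591, 0.624152), (dx/dtau, dy/dtau) = (1.657441, 0.987077); Gamma_xxx = 0.000000, Gamma_xxy = 0.351042, Gamma_xyy = -0.468057, Gamma_yxx = 0.000000, Gamma_yxy = 0.050886, Gamma_yyy = -0.067848; k3 = (1.657441, 0.987077, -0.692589, -0.100395)
  k4: at (x, y) = (1.254039, 0.648830), (dx/dtau, dy/dtau) = (1.640117, 0.984568); Gamma_xxx = 0.000000, Gamma_xxy = 0.347980, Gamma_xyy = -0.463974, Gamma_yxx = 0.000000, Gamma_yxy = 0.051095, Gamma_yyy = -0.068126; k4 = (1.640117, 0.984568, -0.674078, -0.098976)
  Y <- Y + (h/6)(k1 + 2k2 + 2k3 + k4): x = 1.2540, y = 0.6488, dx/dtau = 1.6401, dy/dtau = 0.9846
step 4:
  k1: at (x, y) = (1.254031, 0.648829), (dx/dtau, dy/dtau) = (1.640120, 0.984568); Gamma_xxx = 0.000000, Gamma_xxy = 0.347981, Gamma_xyy = -0.463974, Gamma_yxx = 0.000000, Gamma_yxy = 0.051094, Gamma_yyy = -0.068125; k1 = (1.640120, 0.984568, -0.674080, -0.098975)
  k2: at (x, y) = (1.295034, 0.673443), (dx/dtau, dy/dtau) = (1.623268, 0.982093); Gamma_xxx = 0.000000, Gamma_xxy = 0.344985, Gamma_xyy = -0.459981, Gamma_yxx = 0.000000, Gamma_yxy = 0.051244, Gamma_yyy = -0.068325; k2 = (1.623268, 0.982093, -0.656298, -0.097486)
  k3: at (x, y) = (1.294613, 0.673381), (dx/dtau, dy/dtau) = (1.623713, 0.982131); Gamma_xxx = 0.000000, Gamma_xxy = 0.345004, Gamma_xyy = -0.460005, Gamma_yxx = 0.000000, Gamma_yxy = 0.051204, Gamma_yyy = -0.068272; k3 = (1.623713, 0.982131, -0.656642, -0.097456)
  k4: at (x, y) = (1.335217, 0.697936), (dx/dtau, dy/dtau) = (1.607288, 0.979695); Gamma_xxx = 0.000000, Gamma_xxy = 0.342072, Gamma_xyy = -0.456097, Gamma_yxx = 0.000000, Gamma_yxy = 0.051304, Gamma_yyy = -0.068405; k4 = (1.607288, 0.979695, -0.639528, -0.095916)
  Y <- Y + (h/6)(k1 + 2k2 + 2k3 + k4): x = 1.3352, y = 0.6979, dx/dtau = 1.6073, dy/dtau = 0.9797


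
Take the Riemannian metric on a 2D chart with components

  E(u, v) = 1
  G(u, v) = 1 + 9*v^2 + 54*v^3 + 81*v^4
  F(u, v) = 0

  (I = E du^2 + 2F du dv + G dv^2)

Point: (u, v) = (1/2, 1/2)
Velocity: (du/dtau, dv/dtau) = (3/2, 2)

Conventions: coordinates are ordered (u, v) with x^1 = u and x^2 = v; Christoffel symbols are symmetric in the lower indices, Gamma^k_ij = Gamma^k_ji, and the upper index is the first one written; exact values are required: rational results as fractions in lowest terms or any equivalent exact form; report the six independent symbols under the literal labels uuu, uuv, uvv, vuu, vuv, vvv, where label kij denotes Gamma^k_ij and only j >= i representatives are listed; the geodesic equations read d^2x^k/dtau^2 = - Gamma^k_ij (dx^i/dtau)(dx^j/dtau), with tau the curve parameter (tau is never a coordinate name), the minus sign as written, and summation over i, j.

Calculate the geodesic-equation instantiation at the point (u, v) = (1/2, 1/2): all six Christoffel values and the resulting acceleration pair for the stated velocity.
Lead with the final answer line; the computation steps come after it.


Answer: Gamma_uuu = 0, Gamma_uuv = 0, Gamma_uvv = 0, Gamma_vuu = 0, Gamma_vuv = 0, Gamma_vvv = 720/241; accelerations (d^2u/dtau^2, d^2v/dtau^2) = (0, -2880/241)

E = 1, F = 0, G = 241/16 at the point
E_u = 0, E_v = 0, F_u = 0, F_v = 0, G_u = 0, G_v = 90
EG - F^2 = 241/16;  g^inv = (16/241) * [[241/16, 0], [0, 1]]
first-kind symbols [ij,l] = (1/2)(d_i g_jl + d_j g_il - d_l g_ij): [uu,u] = E_u/2 = 0, [uu,v] = F_u - E_v/2 = 0, [uv,u] = E_v/2 = 0, [uv,v] = G_u/2 = 0, [vv,u] = F_v - G_u/2 = 0, [vv,v] = G_v/2 = 45
Gamma^u_ij = (G*[ij,u] - F*[ij,v])/(EG - F^2), Gamma^v_ij = (E*[ij,v] - F*[ij,u])/(EG - F^2)
Gamma_uuu = 0, Gamma_uuv = 0, Gamma_uvv = 0, Gamma_vuu = 0, Gamma_vuv = 0, Gamma_vvv = 720/241
d^2u/dtau^2 = -(Gamma_uuu*(3/2)^2 + 2*Gamma_uuv*(3/2)*(2) + Gamma_uvv*(2)^2) = 0
d^2v/dtau^2 = -(Gamma_vuu*(3/2)^2 + 2*Gamma_vuv*(3/2)*(2) + Gamma_vvv*(2)^2) = -2880/241


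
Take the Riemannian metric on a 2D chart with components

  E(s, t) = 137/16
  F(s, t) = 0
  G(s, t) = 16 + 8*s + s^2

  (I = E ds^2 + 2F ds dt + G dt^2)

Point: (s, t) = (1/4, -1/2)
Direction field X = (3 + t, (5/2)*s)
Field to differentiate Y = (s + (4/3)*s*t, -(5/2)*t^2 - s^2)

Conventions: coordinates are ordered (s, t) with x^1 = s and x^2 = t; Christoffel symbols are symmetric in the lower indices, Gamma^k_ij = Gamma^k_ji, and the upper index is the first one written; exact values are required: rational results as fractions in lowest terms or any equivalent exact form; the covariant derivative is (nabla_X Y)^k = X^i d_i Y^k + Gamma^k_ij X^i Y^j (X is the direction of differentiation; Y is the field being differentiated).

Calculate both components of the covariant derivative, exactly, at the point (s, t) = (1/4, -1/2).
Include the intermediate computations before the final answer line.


E = 137/16, F = 0, G = 289/16 at the point
E_s = 0, E_t = 0, F_s = 0, F_t = 0, G_s = 17/2, G_t = 0
EG - F^2 = 39593/256;  g^inv = (256/39593) * [[289/16, 0], [0, 137/16]]
first-kind symbols [ij,l] = (1/2)(d_i g_jl + d_j g_il - d_l g_ij): [ss,s] = E_s/2 = 0, [ss,t] = F_s - E_t/2 = 0, [st,s] = E_t/2 = 0, [st,t] = G_s/2 = 17/4, [tt,s] = F_t - G_s/2 = -17/4, [tt,t] = G_t/2 = 0
Gamma^s_ij = (G*[ij,s] - F*[ij,t])/(EG - F^2), Gamma^t_ij = (E*[ij,t] - F*[ij,s])/(EG - F^2)
Gamma_sss = 0, Gamma_sst = 0, Gamma_stt = -68/137, Gamma_tss = 0, Gamma_tst = 4/17, Gamma_ttt = 0
X = (5/2, 5/8), Y = (1/12, -11/16) at the point

Answer: (nabla_X Y)^s = 16505/13152, (nabla_X Y)^t = -65/816


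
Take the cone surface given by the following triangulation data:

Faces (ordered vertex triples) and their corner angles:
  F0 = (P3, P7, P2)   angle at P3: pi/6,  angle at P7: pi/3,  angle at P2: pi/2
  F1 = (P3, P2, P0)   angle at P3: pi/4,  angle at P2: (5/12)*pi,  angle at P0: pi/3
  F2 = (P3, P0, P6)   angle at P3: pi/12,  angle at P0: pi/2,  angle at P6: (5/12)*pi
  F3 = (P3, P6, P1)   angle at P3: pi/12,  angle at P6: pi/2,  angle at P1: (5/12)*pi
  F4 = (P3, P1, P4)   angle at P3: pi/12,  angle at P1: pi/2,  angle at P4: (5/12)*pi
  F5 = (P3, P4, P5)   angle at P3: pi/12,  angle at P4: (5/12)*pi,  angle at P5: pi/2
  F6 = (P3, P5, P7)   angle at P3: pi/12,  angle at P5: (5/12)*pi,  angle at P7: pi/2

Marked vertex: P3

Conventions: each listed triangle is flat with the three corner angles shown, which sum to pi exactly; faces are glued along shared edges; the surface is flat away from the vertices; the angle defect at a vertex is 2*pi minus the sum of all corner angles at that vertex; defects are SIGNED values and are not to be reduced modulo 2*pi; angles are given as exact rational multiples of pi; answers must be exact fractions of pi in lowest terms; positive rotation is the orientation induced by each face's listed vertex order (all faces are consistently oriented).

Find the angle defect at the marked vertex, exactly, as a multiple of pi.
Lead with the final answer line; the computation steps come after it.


Answer: defect(P3) = (7/6)*pi

Sum of corner angles at P3: (5/6)*pi
defect = 2*pi - (5/6)*pi


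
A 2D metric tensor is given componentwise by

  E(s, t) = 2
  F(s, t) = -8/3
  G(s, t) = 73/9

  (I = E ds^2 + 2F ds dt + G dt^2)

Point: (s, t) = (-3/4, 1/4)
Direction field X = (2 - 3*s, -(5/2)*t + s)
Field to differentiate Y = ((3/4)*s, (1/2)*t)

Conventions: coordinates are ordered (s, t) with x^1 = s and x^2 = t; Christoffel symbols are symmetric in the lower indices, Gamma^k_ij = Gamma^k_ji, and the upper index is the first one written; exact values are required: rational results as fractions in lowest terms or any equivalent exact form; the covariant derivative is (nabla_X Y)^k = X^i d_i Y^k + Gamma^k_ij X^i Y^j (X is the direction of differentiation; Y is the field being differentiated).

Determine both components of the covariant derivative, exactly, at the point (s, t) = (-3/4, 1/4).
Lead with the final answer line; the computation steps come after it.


Answer: (nabla_X Y)^s = 51/16, (nabla_X Y)^t = -11/16

E = 2, F = -8/3, G = 73/9 at the point
E_s = 0, E_t = 0, F_s = 0, F_t = 0, G_s = 0, G_t = 0
EG - F^2 = 82/9;  g^inv = (9/82) * [[73/9, 8/3], [8/3, 2]]
first-kind symbols [ij,l] = (1/2)(d_i g_jl + d_j g_il - d_l g_ij): [ss,s] = E_s/2 = 0, [ss,t] = F_s - E_t/2 = 0, [st,s] = E_t/2 = 0, [st,t] = G_s/2 = 0, [tt,s] = F_t - G_s/2 = 0, [tt,t] = G_t/2 = 0
Gamma^s_ij = (G*[ij,s] - F*[ij,t])/(EG - F^2), Gamma^t_ij = (E*[ij,t] - F*[ij,s])/(EG - F^2)
Gamma_sss = 0, Gamma_sst = 0, Gamma_stt = 0, Gamma_tss = 0, Gamma_tst = 0, Gamma_ttt = 0
X = (17/4, -11/8), Y = (-9/16, 1/8) at the point


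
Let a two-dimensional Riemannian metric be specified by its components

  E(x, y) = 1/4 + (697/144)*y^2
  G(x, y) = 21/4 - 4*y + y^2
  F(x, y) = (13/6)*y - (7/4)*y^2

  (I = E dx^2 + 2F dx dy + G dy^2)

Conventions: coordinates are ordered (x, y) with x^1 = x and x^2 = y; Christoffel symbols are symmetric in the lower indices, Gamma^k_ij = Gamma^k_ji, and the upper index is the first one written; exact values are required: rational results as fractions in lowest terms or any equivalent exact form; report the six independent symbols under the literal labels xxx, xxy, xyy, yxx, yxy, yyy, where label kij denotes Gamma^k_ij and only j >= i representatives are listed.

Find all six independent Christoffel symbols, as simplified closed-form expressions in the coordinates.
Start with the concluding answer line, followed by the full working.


Answer: Gamma_xxx = (-14637*y^3 + 18122*y^2)/(3072*y^4 - 20352*y^3 + 36231*y^2 - 1728*y + 2268), Gamma_xxy = (2788*y^3 - 11152*y^2 + 14637*y)/(1024*y^4 - 6784*y^3 + 12077*y^2 - 576*y + 756), Gamma_xyy = (-1008*y^3 + 6048*y^2 - 13080*y + 6552)/(1024*y^4 - 6784*y^3 + 12077*y^2 - 576*y + 756), Gamma_yxx = (-485809*y^3 - 25092*y)/(36864*y^4 - 244224*y^3 + 434772*y^2 - 20736*y + 27216), Gamma_yxy = (14637*y^3 - 18122*y^2)/(3072*y^4 - 20352*y^3 + 36231*y^2 - 1728*y + 2268), Gamma_yyy = (-740*y^3 + 976*y^2 - 2560*y - 288)/(1024*y^4 - 6784*y^3 + 12077*y^2 - 576*y + 756)

E = 1/4 + (697/144)*y^2; F = (13/6)*y - (7/4)*y^2; G = 21/4 - 4*y + y^2
Gamma^k_ij = (1/2) g^{kl} (d_i g_jl + d_j g_il - d_l g_ij), with g^inv = (1/(EG-F^2)) [[G, -F], [-F, E]]
first partials: E_x = 0, E_y = (697/72)*y, F_x = 0, F_y = 13/6 - (7/2)*y, G_x = 0, G_y = -4 + 2*y
D = EG - F^2 = 21/16 - y + (12077/576)*y^2 - (106/9)*y^3 + (16/9)*y^4
expanded: Gamma^x_xx = (G E_x - 2F F_x + F E_y)/(2D), Gamma^x_xy = (G E_y - F G_x)/(2D), Gamma^x_yy = (2G F_y - G G_x - F G_y)/(2D), Gamma^y_xx = (2E F_x - E E_y - F E_x)/(2D), Gamma^y_xy = (E G_x - F E_y)/(2D), Gamma^y_yy = (E G_y - 2F F_y + F G_x)/(2D); substitute and cancel common factors


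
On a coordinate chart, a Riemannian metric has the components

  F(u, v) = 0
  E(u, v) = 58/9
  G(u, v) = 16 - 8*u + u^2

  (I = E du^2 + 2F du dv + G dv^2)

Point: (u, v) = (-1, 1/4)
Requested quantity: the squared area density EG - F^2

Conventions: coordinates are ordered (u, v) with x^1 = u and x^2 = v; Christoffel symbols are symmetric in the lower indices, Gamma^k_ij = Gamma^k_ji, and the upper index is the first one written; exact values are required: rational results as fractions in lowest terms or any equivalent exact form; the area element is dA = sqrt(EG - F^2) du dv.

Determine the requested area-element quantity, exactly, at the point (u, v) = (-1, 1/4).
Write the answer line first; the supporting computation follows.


Answer: EG - F^2 = 1450/9

E = 58/9, F = 0, G = 25; EG - F^2 = 1450/9


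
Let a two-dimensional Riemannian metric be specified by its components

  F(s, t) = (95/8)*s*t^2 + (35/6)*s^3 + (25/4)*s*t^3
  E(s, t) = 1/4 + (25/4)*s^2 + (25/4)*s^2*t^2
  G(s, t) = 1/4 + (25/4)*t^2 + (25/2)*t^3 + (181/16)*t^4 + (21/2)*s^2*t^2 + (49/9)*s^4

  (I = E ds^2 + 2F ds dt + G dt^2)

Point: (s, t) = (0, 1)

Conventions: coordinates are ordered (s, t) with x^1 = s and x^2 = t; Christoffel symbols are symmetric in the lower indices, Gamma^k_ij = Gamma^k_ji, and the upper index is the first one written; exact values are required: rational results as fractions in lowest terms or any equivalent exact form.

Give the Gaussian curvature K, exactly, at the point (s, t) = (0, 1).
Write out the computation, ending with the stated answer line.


E = 1/4, F = 0, G = 485/16, EG - F^2 = 485/64 at the point
E_s = 0, E_t = 0, F_s = 145/8, F_t = 0, G_s = 0, G_t = 381/4
E_tt = 0, F_st = 85/2, G_ss = 21
K follows from Brioschi's formula, (det M1 - det M2)/(EG - F^2)^2.
M1 = [[-E_tt/2 + F_st - G_ss/2, E_s/2, F_s - E_t/2], [F_t - G_s/2, E, F], [G_t/2, F, G]] = [[32, 0, 145/8], [0, 1/4, 0], [381/8, 0, 485/16]]; det M1 = 6835/256
M2 = [[0, E_t/2, G_s/2], [E_t/2, E, F], [G_s/2, F, G]] = [[0, 0, 0], [0, 1/4, 0], [0, 0, 485/16]]; det M2 = 0
det M1 - det M2 = 6835/256; K = 6835/256 / (485/64)^2 = 21872/47045

Answer: K = 21872/47045


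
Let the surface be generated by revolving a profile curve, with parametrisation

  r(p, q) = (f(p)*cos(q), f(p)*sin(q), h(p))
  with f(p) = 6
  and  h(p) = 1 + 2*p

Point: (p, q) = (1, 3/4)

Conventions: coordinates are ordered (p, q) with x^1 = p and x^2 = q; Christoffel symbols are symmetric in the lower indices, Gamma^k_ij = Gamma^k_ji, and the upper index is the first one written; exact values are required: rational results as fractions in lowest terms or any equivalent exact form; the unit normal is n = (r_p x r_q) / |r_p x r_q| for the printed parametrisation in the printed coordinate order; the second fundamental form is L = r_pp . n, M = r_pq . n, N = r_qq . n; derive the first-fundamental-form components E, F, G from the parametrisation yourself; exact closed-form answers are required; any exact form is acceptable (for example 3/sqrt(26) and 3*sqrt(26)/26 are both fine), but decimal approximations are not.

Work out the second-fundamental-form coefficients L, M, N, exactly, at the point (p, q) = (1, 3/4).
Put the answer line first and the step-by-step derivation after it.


Answer: L = 0, M = 0, N = 6

f = 6, f' = 0, f'' = 0, h' = 2, h'' = 0
E = 4, F = 0, G = 36; answer radicand W^2 = 4
unnormalised second-form numerators: l = 0, m = 0, n = 12; L = l/sqrt(4), and similarly M = m/sqrt(W^2), N = n/sqrt(W^2)


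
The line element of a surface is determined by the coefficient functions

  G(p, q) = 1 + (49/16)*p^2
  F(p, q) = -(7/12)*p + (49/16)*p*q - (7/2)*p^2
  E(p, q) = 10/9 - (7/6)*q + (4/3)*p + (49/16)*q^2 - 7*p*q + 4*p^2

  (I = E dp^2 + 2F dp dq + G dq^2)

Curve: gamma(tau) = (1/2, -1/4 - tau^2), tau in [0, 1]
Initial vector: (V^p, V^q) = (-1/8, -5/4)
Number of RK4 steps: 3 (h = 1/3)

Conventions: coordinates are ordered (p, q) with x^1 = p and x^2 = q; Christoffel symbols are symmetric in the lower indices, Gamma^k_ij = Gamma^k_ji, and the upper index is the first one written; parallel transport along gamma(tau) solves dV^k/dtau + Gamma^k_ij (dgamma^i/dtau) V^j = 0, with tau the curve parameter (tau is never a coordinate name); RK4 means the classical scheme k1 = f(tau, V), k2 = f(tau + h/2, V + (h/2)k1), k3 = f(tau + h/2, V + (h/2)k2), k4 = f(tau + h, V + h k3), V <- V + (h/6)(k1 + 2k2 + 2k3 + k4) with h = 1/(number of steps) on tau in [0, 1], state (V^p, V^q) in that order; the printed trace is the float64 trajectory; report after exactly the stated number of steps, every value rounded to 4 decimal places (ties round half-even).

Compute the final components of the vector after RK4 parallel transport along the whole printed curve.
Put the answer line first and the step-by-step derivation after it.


Answer: V^p = -0.0735, V^q = -1.2686

gamma'(tau) = (0, -2*tau); f(tau, V)^k = -Gamma^k_ij(gamma(tau)) gamma'^i(tau) V^j; h = 1/3; intermediate values shown to 6 dp
curve data and Christoffel symbols at the stage parameters:
  tau = 0.000000: gamma = (0.500000, -0.250000), gamma' = (0.000000, 0.000000); Gamma_ppp = 0.722572, Gamma_ppq = -0.632250, Gamma_pqq = 0.000000, Gamma_qpp = -0.357035, Gamma_qpq = 0.312406, Gamma_qqq = 0.000000
  tau = 0.166667: gamma = (0.500000, -0.277778), gamma' = (0.000000, -0.333333); Gamma_ppp = 0.716881, Gamma_ppq = -0.627271, Gamma_pqq = 0.000000, Gamma_qpp = -0.344759, Gamma_qpq = 0.301665, Gamma_qqq = 0.000000
  tau = 0.333333: gamma = (0.500000, -0.361111), gamma' = (0.000000, -0.666667); Gamma_ppp = 0.698400, Gamma_ppq = -0.611100, Gamma_pqq = 0.000000, Gamma_qpp = -0.310948, Gamma_qpq = 0.272080, Gamma_qqq = 0.000000
  tau = 0.500000: gamma = (0.500000, -0.500000), gamma' = (0.000000, -1.000000); Gamma_ppp = 0.664924, Gamma_ppq = -0.581809, Gamma_pqq = 0.000000, Gamma_qpp = -0.263461, Gamma_qpq = 0.230528, Gamma_qqq = 0.000000
  tau = 0.666667: gamma = (0.500000, -0.694444), gamma' = (0.000000, -1.333333); Gamma_ppp = 0.617019, Gamma_ppq = -0.539892, Gamma_pqq = 0.000000, Gamma_qpp = -0.211838, Gamma_qpq = 0.185358, Gamma_qqq = 0.000000
  tau = 0.833333: gamma = (0.500000, -0.944444), gamma' = (0.000000, -1.666667); Gamma_ppp = 0.559067, Gamma_ppq = -0.489183, Gamma_pqq = 0.000000, Gamma_qpp = -0.163820, Gamma_qpq = 0.143342, Gamma_qqq = 0.000000
  tau = 1.000000: gamma = (0.500000, -1.250000), gamma' = (0.000000, -2.000000); Gamma_ppp = 0.497226, Gamma_ppq = -0.435073, Gamma_pqq = 0.000000, Gamma_qpp = -0.123571, Gamma_qpq = 0.108125, Gamma_qqq = 0.000000
step 0: V^p = -0.1250, V^q = -1.2500
step 1: k1 = (0.000000, 0.000000), k2 = (0.026136, -0.012569), k3 = (0.025225, -0.012131), k4 = (0.047499, -0.021148); V <- V + (h/6)(k1 + 2k2 + 2k3 + k4): V^p = -0.1167, V^q = -1.2539
step 2: k1 = (0.047525, -0.021160), k2 = (0.063262, -0.025066), k3 = (0.061736, -0.024461), k4 = (0.069161, -0.023744); V <- V + (h/6)(k1 + 2k2 + 2k3 + k4): V^p = -0.0963, V^q = -1.2619
step 3: k1 = (0.069310, -0.023796), k2 = (0.069082, -0.020243), k3 = (0.069113, -0.020252), k4 = (0.063734, -0.015839); V <- V + (h/6)(k1 + 2k2 + 2k3 + k4): V^p = -0.0735, V^q = -1.2686
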